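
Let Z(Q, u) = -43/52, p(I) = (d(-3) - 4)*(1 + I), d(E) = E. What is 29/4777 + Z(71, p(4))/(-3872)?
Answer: 6044387/961820288 ≈ 0.0062843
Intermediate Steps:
p(I) = -7 - 7*I (p(I) = (-3 - 4)*(1 + I) = -7*(1 + I) = -7 - 7*I)
Z(Q, u) = -43/52 (Z(Q, u) = -43*1/52 = -43/52)
29/4777 + Z(71, p(4))/(-3872) = 29/4777 - 43/52/(-3872) = 29*(1/4777) - 43/52*(-1/3872) = 29/4777 + 43/201344 = 6044387/961820288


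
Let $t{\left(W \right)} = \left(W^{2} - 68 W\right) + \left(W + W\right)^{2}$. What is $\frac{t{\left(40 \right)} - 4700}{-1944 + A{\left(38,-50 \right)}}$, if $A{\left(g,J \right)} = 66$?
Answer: $- \frac{290}{939} \approx -0.30884$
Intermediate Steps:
$t{\left(W \right)} = - 68 W + 5 W^{2}$ ($t{\left(W \right)} = \left(W^{2} - 68 W\right) + \left(2 W\right)^{2} = \left(W^{2} - 68 W\right) + 4 W^{2} = - 68 W + 5 W^{2}$)
$\frac{t{\left(40 \right)} - 4700}{-1944 + A{\left(38,-50 \right)}} = \frac{40 \left(-68 + 5 \cdot 40\right) - 4700}{-1944 + 66} = \frac{40 \left(-68 + 200\right) - 4700}{-1878} = \left(40 \cdot 132 - 4700\right) \left(- \frac{1}{1878}\right) = \left(5280 - 4700\right) \left(- \frac{1}{1878}\right) = 580 \left(- \frac{1}{1878}\right) = - \frac{290}{939}$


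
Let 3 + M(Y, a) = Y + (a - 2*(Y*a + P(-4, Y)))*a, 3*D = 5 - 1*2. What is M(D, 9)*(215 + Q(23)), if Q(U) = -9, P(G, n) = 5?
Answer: -35638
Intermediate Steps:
D = 1 (D = (5 - 1*2)/3 = (5 - 2)/3 = (⅓)*3 = 1)
M(Y, a) = -3 + Y + a*(-10 + a - 2*Y*a) (M(Y, a) = -3 + (Y + (a - 2*(Y*a + 5))*a) = -3 + (Y + (a - 2*(5 + Y*a))*a) = -3 + (Y + (a + (-10 - 2*Y*a))*a) = -3 + (Y + (-10 + a - 2*Y*a)*a) = -3 + (Y + a*(-10 + a - 2*Y*a)) = -3 + Y + a*(-10 + a - 2*Y*a))
M(D, 9)*(215 + Q(23)) = (-3 + 1 + 9² - 10*9 - 2*1*9²)*(215 - 9) = (-3 + 1 + 81 - 90 - 2*1*81)*206 = (-3 + 1 + 81 - 90 - 162)*206 = -173*206 = -35638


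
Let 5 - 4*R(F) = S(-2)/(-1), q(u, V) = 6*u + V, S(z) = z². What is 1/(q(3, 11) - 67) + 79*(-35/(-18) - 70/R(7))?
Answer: -131339/57 ≈ -2304.2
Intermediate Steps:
q(u, V) = V + 6*u
R(F) = 9/4 (R(F) = 5/4 - (-2)²/(4*(-1)) = 5/4 - (-1) = 5/4 - ¼*(-4) = 5/4 + 1 = 9/4)
1/(q(3, 11) - 67) + 79*(-35/(-18) - 70/R(7)) = 1/((11 + 6*3) - 67) + 79*(-35/(-18) - 70/9/4) = 1/((11 + 18) - 67) + 79*(-35*(-1/18) - 70*4/9) = 1/(29 - 67) + 79*(35/18 - 280/9) = 1/(-38) + 79*(-175/6) = -1/38 - 13825/6 = -131339/57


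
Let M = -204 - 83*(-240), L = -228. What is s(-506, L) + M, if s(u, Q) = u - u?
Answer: 19716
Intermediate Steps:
s(u, Q) = 0
M = 19716 (M = -204 + 19920 = 19716)
s(-506, L) + M = 0 + 19716 = 19716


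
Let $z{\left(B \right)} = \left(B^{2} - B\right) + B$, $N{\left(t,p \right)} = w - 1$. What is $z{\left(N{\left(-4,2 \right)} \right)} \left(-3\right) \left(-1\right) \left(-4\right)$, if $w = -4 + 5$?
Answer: $0$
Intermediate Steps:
$w = 1$
$N{\left(t,p \right)} = 0$ ($N{\left(t,p \right)} = 1 - 1 = 0$)
$z{\left(B \right)} = B^{2}$
$z{\left(N{\left(-4,2 \right)} \right)} \left(-3\right) \left(-1\right) \left(-4\right) = 0^{2} \left(-3\right) \left(-1\right) \left(-4\right) = 0 \left(-3\right) \left(-1\right) \left(-4\right) = 0 \left(-1\right) \left(-4\right) = 0 \left(-4\right) = 0$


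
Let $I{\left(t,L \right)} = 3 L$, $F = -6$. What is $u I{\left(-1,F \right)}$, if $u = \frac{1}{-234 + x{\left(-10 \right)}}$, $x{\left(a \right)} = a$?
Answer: $\frac{9}{122} \approx 0.073771$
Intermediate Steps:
$u = - \frac{1}{244}$ ($u = \frac{1}{-234 - 10} = \frac{1}{-244} = - \frac{1}{244} \approx -0.0040984$)
$u I{\left(-1,F \right)} = - \frac{3 \left(-6\right)}{244} = \left(- \frac{1}{244}\right) \left(-18\right) = \frac{9}{122}$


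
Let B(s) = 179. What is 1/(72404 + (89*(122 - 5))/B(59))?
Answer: 179/12970729 ≈ 1.3800e-5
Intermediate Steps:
1/(72404 + (89*(122 - 5))/B(59)) = 1/(72404 + (89*(122 - 5))/179) = 1/(72404 + (89*117)*(1/179)) = 1/(72404 + 10413*(1/179)) = 1/(72404 + 10413/179) = 1/(12970729/179) = 179/12970729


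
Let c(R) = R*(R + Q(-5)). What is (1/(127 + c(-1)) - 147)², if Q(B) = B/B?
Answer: 348494224/16129 ≈ 21607.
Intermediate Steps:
Q(B) = 1
c(R) = R*(1 + R) (c(R) = R*(R + 1) = R*(1 + R))
(1/(127 + c(-1)) - 147)² = (1/(127 - (1 - 1)) - 147)² = (1/(127 - 1*0) - 147)² = (1/(127 + 0) - 147)² = (1/127 - 147)² = (-18668/127)² = 348494224/16129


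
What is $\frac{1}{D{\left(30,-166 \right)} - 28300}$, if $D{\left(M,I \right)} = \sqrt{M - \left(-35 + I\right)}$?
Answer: $- \frac{28300}{800889769} - \frac{\sqrt{231}}{800889769} \approx -3.5355 \cdot 10^{-5}$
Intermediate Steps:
$D{\left(M,I \right)} = \sqrt{35 + M - I}$
$\frac{1}{D{\left(30,-166 \right)} - 28300} = \frac{1}{\sqrt{35 + 30 - -166} - 28300} = \frac{1}{\sqrt{35 + 30 + 166} - 28300} = \frac{1}{\sqrt{231} - 28300} = \frac{1}{-28300 + \sqrt{231}}$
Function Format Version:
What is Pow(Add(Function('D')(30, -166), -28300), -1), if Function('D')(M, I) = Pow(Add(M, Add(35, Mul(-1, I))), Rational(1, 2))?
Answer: Add(Rational(-28300, 800889769), Mul(Rational(-1, 800889769), Pow(231, Rational(1, 2)))) ≈ -3.5355e-5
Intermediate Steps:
Function('D')(M, I) = Pow(Add(35, M, Mul(-1, I)), Rational(1, 2))
Pow(Add(Function('D')(30, -166), -28300), -1) = Pow(Add(Pow(Add(35, 30, Mul(-1, -166)), Rational(1, 2)), -28300), -1) = Pow(Add(Pow(Add(35, 30, 166), Rational(1, 2)), -28300), -1) = Pow(Add(Pow(231, Rational(1, 2)), -28300), -1) = Pow(Add(-28300, Pow(231, Rational(1, 2))), -1)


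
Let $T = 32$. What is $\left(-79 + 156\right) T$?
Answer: $2464$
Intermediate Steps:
$\left(-79 + 156\right) T = \left(-79 + 156\right) 32 = 77 \cdot 32 = 2464$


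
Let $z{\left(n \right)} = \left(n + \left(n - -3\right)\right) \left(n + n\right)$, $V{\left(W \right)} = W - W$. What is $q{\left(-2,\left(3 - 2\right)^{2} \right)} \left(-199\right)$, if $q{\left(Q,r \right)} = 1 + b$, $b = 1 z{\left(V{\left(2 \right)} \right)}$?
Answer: $-199$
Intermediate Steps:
$V{\left(W \right)} = 0$
$z{\left(n \right)} = 2 n \left(3 + 2 n\right)$ ($z{\left(n \right)} = \left(n + \left(n + 3\right)\right) 2 n = \left(n + \left(3 + n\right)\right) 2 n = \left(3 + 2 n\right) 2 n = 2 n \left(3 + 2 n\right)$)
$b = 0$ ($b = 1 \cdot 2 \cdot 0 \left(3 + 2 \cdot 0\right) = 1 \cdot 2 \cdot 0 \left(3 + 0\right) = 1 \cdot 2 \cdot 0 \cdot 3 = 1 \cdot 0 = 0$)
$q{\left(Q,r \right)} = 1$ ($q{\left(Q,r \right)} = 1 + 0 = 1$)
$q{\left(-2,\left(3 - 2\right)^{2} \right)} \left(-199\right) = 1 \left(-199\right) = -199$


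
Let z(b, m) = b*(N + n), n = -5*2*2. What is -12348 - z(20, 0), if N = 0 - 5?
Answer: -11848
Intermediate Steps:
N = -5
n = -20 (n = -10*2 = -20)
z(b, m) = -25*b (z(b, m) = b*(-5 - 20) = b*(-25) = -25*b)
-12348 - z(20, 0) = -12348 - (-25)*20 = -12348 - 1*(-500) = -12348 + 500 = -11848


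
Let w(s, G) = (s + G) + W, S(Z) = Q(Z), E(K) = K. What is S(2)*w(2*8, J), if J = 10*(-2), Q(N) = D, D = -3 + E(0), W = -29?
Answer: 99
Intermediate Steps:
D = -3 (D = -3 + 0 = -3)
Q(N) = -3
S(Z) = -3
J = -20
w(s, G) = -29 + G + s (w(s, G) = (s + G) - 29 = (G + s) - 29 = -29 + G + s)
S(2)*w(2*8, J) = -3*(-29 - 20 + 2*8) = -3*(-29 - 20 + 16) = -3*(-33) = 99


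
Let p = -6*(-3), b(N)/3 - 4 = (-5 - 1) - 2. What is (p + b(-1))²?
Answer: 36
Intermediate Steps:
b(N) = -12 (b(N) = 12 + 3*((-5 - 1) - 2) = 12 + 3*(-6 - 2) = 12 + 3*(-8) = 12 - 24 = -12)
p = 18
(p + b(-1))² = (18 - 12)² = 6² = 36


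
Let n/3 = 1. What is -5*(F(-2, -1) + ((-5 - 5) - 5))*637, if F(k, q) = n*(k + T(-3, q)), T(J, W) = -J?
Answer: 38220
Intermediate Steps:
n = 3 (n = 3*1 = 3)
F(k, q) = 9 + 3*k (F(k, q) = 3*(k - 1*(-3)) = 3*(k + 3) = 3*(3 + k) = 9 + 3*k)
-5*(F(-2, -1) + ((-5 - 5) - 5))*637 = -5*((9 + 3*(-2)) + ((-5 - 5) - 5))*637 = -5*((9 - 6) + (-10 - 5))*637 = -5*(3 - 15)*637 = -5*(-12)*637 = 60*637 = 38220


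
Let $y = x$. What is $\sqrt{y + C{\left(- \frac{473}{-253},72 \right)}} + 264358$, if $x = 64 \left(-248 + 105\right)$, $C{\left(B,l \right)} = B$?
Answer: $264358 + \frac{i \sqrt{4840419}}{23} \approx 2.6436 \cdot 10^{5} + 95.656 i$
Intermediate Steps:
$x = -9152$ ($x = 64 \left(-143\right) = -9152$)
$y = -9152$
$\sqrt{y + C{\left(- \frac{473}{-253},72 \right)}} + 264358 = \sqrt{-9152 - \frac{473}{-253}} + 264358 = \sqrt{-9152 - - \frac{43}{23}} + 264358 = \sqrt{-9152 + \frac{43}{23}} + 264358 = \sqrt{- \frac{210453}{23}} + 264358 = \frac{i \sqrt{4840419}}{23} + 264358 = 264358 + \frac{i \sqrt{4840419}}{23}$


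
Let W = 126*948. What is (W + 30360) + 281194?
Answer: 431002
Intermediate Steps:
W = 119448
(W + 30360) + 281194 = (119448 + 30360) + 281194 = 149808 + 281194 = 431002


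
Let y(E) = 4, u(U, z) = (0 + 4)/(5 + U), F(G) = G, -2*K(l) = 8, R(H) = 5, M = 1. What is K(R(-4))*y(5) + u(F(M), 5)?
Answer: -46/3 ≈ -15.333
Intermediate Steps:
K(l) = -4 (K(l) = -½*8 = -4)
u(U, z) = 4/(5 + U)
K(R(-4))*y(5) + u(F(M), 5) = -4*4 + 4/(5 + 1) = -16 + 4/6 = -16 + 4*(⅙) = -16 + ⅔ = -46/3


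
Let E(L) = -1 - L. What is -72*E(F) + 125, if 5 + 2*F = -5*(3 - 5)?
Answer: 377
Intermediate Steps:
F = 5/2 (F = -5/2 + (-5*(3 - 5))/2 = -5/2 + (-5*(-2))/2 = -5/2 + (½)*10 = -5/2 + 5 = 5/2 ≈ 2.5000)
-72*E(F) + 125 = -72*(-1 - 1*5/2) + 125 = -72*(-1 - 5/2) + 125 = -72*(-7/2) + 125 = 252 + 125 = 377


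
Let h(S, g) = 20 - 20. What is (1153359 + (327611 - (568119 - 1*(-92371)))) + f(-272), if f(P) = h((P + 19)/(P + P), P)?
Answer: 820480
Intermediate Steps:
h(S, g) = 0
f(P) = 0
(1153359 + (327611 - (568119 - 1*(-92371)))) + f(-272) = (1153359 + (327611 - (568119 - 1*(-92371)))) + 0 = (1153359 + (327611 - (568119 + 92371))) + 0 = (1153359 + (327611 - 1*660490)) + 0 = (1153359 + (327611 - 660490)) + 0 = (1153359 - 332879) + 0 = 820480 + 0 = 820480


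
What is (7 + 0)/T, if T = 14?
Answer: 1/2 ≈ 0.50000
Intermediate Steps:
(7 + 0)/T = (7 + 0)/14 = 7*(1/14) = 1/2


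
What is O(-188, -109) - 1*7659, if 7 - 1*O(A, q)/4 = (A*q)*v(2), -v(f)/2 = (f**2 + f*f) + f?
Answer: 1631729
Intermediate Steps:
v(f) = -4*f**2 - 2*f (v(f) = -2*((f**2 + f*f) + f) = -2*((f**2 + f**2) + f) = -2*(2*f**2 + f) = -2*(f + 2*f**2) = -4*f**2 - 2*f)
O(A, q) = 28 + 80*A*q (O(A, q) = 28 - 4*A*q*(-2*2*(1 + 2*2)) = 28 - 4*A*q*(-2*2*(1 + 4)) = 28 - 4*A*q*(-2*2*5) = 28 - 4*A*q*(-20) = 28 - (-80)*A*q = 28 + 80*A*q)
O(-188, -109) - 1*7659 = (28 + 80*(-188)*(-109)) - 1*7659 = (28 + 1639360) - 7659 = 1639388 - 7659 = 1631729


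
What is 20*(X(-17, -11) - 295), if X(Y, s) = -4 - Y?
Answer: -5640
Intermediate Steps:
20*(X(-17, -11) - 295) = 20*((-4 - 1*(-17)) - 295) = 20*((-4 + 17) - 295) = 20*(13 - 295) = 20*(-282) = -5640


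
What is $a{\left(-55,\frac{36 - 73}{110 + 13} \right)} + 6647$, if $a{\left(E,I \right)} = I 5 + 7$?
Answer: $\frac{818257}{123} \approx 6652.5$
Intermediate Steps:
$a{\left(E,I \right)} = 7 + 5 I$ ($a{\left(E,I \right)} = 5 I + 7 = 7 + 5 I$)
$a{\left(-55,\frac{36 - 73}{110 + 13} \right)} + 6647 = \left(7 + 5 \frac{36 - 73}{110 + 13}\right) + 6647 = \left(7 + 5 \left(- \frac{37}{123}\right)\right) + 6647 = \left(7 - \frac{185}{123}\right) + 6647 = \frac{676}{123} + 6647 = \frac{818257}{123}$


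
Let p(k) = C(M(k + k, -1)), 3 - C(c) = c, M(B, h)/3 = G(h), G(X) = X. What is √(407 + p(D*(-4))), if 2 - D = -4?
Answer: √413 ≈ 20.322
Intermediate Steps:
D = 6 (D = 2 - 1*(-4) = 2 + 4 = 6)
M(B, h) = 3*h
C(c) = 3 - c
p(k) = 6 (p(k) = 3 - 3*(-1) = 3 - 1*(-3) = 3 + 3 = 6)
√(407 + p(D*(-4))) = √(407 + 6) = √413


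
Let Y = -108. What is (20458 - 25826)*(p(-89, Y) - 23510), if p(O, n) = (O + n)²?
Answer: -82125032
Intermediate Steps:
(20458 - 25826)*(p(-89, Y) - 23510) = (20458 - 25826)*((-89 - 108)² - 23510) = -5368*((-197)² - 23510) = -5368*(38809 - 23510) = -5368*15299 = -82125032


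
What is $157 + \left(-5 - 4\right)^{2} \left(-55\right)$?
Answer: $-4298$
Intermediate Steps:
$157 + \left(-5 - 4\right)^{2} \left(-55\right) = 157 + \left(-9\right)^{2} \left(-55\right) = 157 + 81 \left(-55\right) = 157 - 4455 = -4298$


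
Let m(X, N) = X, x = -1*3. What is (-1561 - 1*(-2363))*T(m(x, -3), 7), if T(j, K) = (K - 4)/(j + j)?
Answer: -401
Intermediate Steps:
x = -3
T(j, K) = (-4 + K)/(2*j) (T(j, K) = (-4 + K)/((2*j)) = (-4 + K)*(1/(2*j)) = (-4 + K)/(2*j))
(-1561 - 1*(-2363))*T(m(x, -3), 7) = (-1561 - 1*(-2363))*((½)*(-4 + 7)/(-3)) = (-1561 + 2363)*((½)*(-⅓)*3) = 802*(-½) = -401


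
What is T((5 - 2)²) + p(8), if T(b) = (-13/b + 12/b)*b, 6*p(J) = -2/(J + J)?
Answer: -49/48 ≈ -1.0208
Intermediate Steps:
p(J) = -1/(6*J) (p(J) = (-2/(J + J))/6 = (-2/(2*J))/6 = ((1/(2*J))*(-2))/6 = (-1/J)/6 = -1/(6*J))
T(b) = -1 (T(b) = (-1/b)*b = -1)
T((5 - 2)²) + p(8) = -1 - ⅙/8 = -1 - ⅙*⅛ = -1 - 1/48 = -49/48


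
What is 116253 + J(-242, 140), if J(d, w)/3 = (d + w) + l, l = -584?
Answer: 114195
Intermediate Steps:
J(d, w) = -1752 + 3*d + 3*w (J(d, w) = 3*((d + w) - 584) = 3*(-584 + d + w) = -1752 + 3*d + 3*w)
116253 + J(-242, 140) = 116253 + (-1752 + 3*(-242) + 3*140) = 116253 + (-1752 - 726 + 420) = 116253 - 2058 = 114195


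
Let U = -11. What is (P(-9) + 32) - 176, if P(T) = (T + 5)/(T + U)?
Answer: -719/5 ≈ -143.80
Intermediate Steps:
P(T) = (5 + T)/(-11 + T) (P(T) = (T + 5)/(T - 11) = (5 + T)/(-11 + T))
(P(-9) + 32) - 176 = ((5 - 9)/(-11 - 9) + 32) - 176 = (-4/(-20) + 32) - 176 = (-1/20*(-4) + 32) - 176 = (⅕ + 32) - 176 = 161/5 - 176 = -719/5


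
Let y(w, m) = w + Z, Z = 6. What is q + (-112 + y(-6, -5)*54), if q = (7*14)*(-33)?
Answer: -3346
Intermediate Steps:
q = -3234 (q = 98*(-33) = -3234)
y(w, m) = 6 + w (y(w, m) = w + 6 = 6 + w)
q + (-112 + y(-6, -5)*54) = -3234 + (-112 + (6 - 6)*54) = -3234 + (-112 + 0*54) = -3234 + (-112 + 0) = -3234 - 112 = -3346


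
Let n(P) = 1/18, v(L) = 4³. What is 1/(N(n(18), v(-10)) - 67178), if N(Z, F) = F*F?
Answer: -1/63082 ≈ -1.5852e-5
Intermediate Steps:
v(L) = 64
n(P) = 1/18
N(Z, F) = F²
1/(N(n(18), v(-10)) - 67178) = 1/(64² - 67178) = 1/(4096 - 67178) = 1/(-63082) = -1/63082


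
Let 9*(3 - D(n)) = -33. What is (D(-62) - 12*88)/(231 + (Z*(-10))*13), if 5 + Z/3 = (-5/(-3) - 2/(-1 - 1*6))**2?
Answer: -154252/102077 ≈ -1.5111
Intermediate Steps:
D(n) = 20/3 (D(n) = 3 - 1/9*(-33) = 3 + 11/3 = 20/3)
Z = -524/147 (Z = -15 + 3*(-5/(-3) - 2/(-1 - 1*6))**2 = -15 + 3*(-5*(-1/3) - 2/(-1 - 6))**2 = -15 + 3*(5/3 - 2/(-7))**2 = -15 + 3*(5/3 - 2*(-1/7))**2 = -15 + 3*(5/3 + 2/7)**2 = -15 + 3*(41/21)**2 = -15 + 3*(1681/441) = -15 + 1681/147 = -524/147 ≈ -3.5646)
(D(-62) - 12*88)/(231 + (Z*(-10))*13) = (20/3 - 12*88)/(231 - 524/147*(-10)*13) = (20/3 - 1056)/(231 + (5240/147)*13) = -3148/(3*(231 + 68120/147)) = -3148/(3*102077/147) = -3148/3*147/102077 = -154252/102077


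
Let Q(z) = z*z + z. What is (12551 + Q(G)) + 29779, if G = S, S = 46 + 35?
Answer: 48972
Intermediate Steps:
S = 81
G = 81
Q(z) = z + z² (Q(z) = z² + z = z + z²)
(12551 + Q(G)) + 29779 = (12551 + 81*(1 + 81)) + 29779 = (12551 + 81*82) + 29779 = (12551 + 6642) + 29779 = 19193 + 29779 = 48972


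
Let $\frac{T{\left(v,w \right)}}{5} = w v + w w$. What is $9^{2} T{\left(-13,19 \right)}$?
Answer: $46170$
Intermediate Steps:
$T{\left(v,w \right)} = 5 w^{2} + 5 v w$ ($T{\left(v,w \right)} = 5 \left(w v + w w\right) = 5 \left(v w + w^{2}\right) = 5 \left(w^{2} + v w\right) = 5 w^{2} + 5 v w$)
$9^{2} T{\left(-13,19 \right)} = 9^{2} \cdot 5 \cdot 19 \left(-13 + 19\right) = 81 \cdot 5 \cdot 19 \cdot 6 = 81 \cdot 570 = 46170$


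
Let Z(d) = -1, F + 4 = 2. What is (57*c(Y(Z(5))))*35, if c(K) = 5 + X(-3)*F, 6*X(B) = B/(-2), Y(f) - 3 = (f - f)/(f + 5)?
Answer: 17955/2 ≈ 8977.5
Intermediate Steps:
F = -2 (F = -4 + 2 = -2)
Y(f) = 3 (Y(f) = 3 + (f - f)/(f + 5) = 3 + 0/(5 + f) = 3 + 0 = 3)
X(B) = -B/12 (X(B) = (B/(-2))/6 = (B*(-1/2))/6 = (-B/2)/6 = -B/12)
c(K) = 9/2 (c(K) = 5 - 1/12*(-3)*(-2) = 5 + (1/4)*(-2) = 5 - 1/2 = 9/2)
(57*c(Y(Z(5))))*35 = (57*(9/2))*35 = (513/2)*35 = 17955/2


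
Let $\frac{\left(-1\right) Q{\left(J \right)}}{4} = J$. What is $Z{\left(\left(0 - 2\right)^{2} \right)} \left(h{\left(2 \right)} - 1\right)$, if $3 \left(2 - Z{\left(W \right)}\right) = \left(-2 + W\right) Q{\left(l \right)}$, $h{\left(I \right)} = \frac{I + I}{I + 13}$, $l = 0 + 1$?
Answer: $- \frac{154}{45} \approx -3.4222$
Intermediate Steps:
$l = 1$
$Q{\left(J \right)} = - 4 J$
$h{\left(I \right)} = \frac{2 I}{13 + I}$
$Z{\left(W \right)} = - \frac{2}{3} + \frac{4 W}{3}$ ($Z{\left(W \right)} = 2 - \frac{\left(-2 + W\right) \left(\left(-4\right) 1\right)}{3} = 2 - \frac{\left(-2 + W\right) \left(-4\right)}{3} = 2 - \frac{8 - 4 W}{3} = 2 + \left(- \frac{8}{3} + \frac{4 W}{3}\right) = - \frac{2}{3} + \frac{4 W}{3}$)
$Z{\left(\left(0 - 2\right)^{2} \right)} \left(h{\left(2 \right)} - 1\right) = \left(- \frac{2}{3} + \frac{4 \left(0 - 2\right)^{2}}{3}\right) \left(2 \cdot 2 \frac{1}{13 + 2} - 1\right) = \left(- \frac{2}{3} + \frac{4 \left(-2\right)^{2}}{3}\right) \left(2 \cdot 2 \cdot \frac{1}{15} - 1\right) = \left(- \frac{2}{3} + \frac{4}{3} \cdot 4\right) \left(2 \cdot 2 \cdot \frac{1}{15} - 1\right) = \left(- \frac{2}{3} + \frac{16}{3}\right) \left(\frac{4}{15} - 1\right) = \frac{14}{3} \left(- \frac{11}{15}\right) = - \frac{154}{45}$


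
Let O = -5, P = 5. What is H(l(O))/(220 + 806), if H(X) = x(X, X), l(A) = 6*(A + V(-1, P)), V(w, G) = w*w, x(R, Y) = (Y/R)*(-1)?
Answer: -1/1026 ≈ -0.00097466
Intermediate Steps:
x(R, Y) = -Y/R
V(w, G) = w²
l(A) = 6 + 6*A (l(A) = 6*(A + (-1)²) = 6*(A + 1) = 6*(1 + A) = 6 + 6*A)
H(X) = -1 (H(X) = -X/X = -1)
H(l(O))/(220 + 806) = -1/(220 + 806) = -1/1026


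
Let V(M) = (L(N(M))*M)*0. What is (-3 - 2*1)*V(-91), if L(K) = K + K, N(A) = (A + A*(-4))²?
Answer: 0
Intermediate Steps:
N(A) = 9*A² (N(A) = (A - 4*A)² = (-3*A)² = 9*A²)
L(K) = 2*K
V(M) = 0 (V(M) = ((2*(9*M²))*M)*0 = ((18*M²)*M)*0 = (18*M³)*0 = 0)
(-3 - 2*1)*V(-91) = (-3 - 2*1)*0 = (-3 - 2)*0 = -5*0 = 0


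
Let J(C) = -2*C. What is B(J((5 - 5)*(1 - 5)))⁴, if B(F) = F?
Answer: 0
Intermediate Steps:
B(J((5 - 5)*(1 - 5)))⁴ = (-2*(5 - 5)*(1 - 5))⁴ = (-0*(-4))⁴ = (-2*0)⁴ = 0⁴ = 0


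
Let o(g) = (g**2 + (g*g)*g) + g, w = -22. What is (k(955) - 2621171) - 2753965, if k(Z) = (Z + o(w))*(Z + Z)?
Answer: -23006346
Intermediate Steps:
o(g) = g + g**2 + g**3 (o(g) = (g**2 + g**2*g) + g = (g**2 + g**3) + g = g + g**2 + g**3)
k(Z) = 2*Z*(-10186 + Z) (k(Z) = (Z - 22*(1 - 22 + (-22)**2))*(Z + Z) = (Z - 22*(1 - 22 + 484))*(2*Z) = (Z - 22*463)*(2*Z) = (Z - 10186)*(2*Z) = (-10186 + Z)*(2*Z) = 2*Z*(-10186 + Z))
(k(955) - 2621171) - 2753965 = (2*955*(-10186 + 955) - 2621171) - 2753965 = (2*955*(-9231) - 2621171) - 2753965 = (-17631210 - 2621171) - 2753965 = -20252381 - 2753965 = -23006346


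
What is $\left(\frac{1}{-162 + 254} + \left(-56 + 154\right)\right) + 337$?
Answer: $\frac{40021}{92} \approx 435.01$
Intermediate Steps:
$\left(\frac{1}{-162 + 254} + \left(-56 + 154\right)\right) + 337 = \left(\frac{1}{92} + 98\right) + 337 = \frac{9017}{92} + 337 = \frac{40021}{92}$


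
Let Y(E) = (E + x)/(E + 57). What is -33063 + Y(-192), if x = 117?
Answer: -297562/9 ≈ -33062.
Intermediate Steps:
Y(E) = (117 + E)/(57 + E) (Y(E) = (E + 117)/(E + 57) = (117 + E)/(57 + E))
-33063 + Y(-192) = -33063 + (117 - 192)/(57 - 192) = -33063 - 75/(-135) = -33063 - 1/135*(-75) = -33063 + 5/9 = -297562/9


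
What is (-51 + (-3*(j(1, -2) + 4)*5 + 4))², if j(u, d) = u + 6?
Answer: 44944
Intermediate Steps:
j(u, d) = 6 + u
(-51 + (-3*(j(1, -2) + 4)*5 + 4))² = (-51 + (-3*((6 + 1) + 4)*5 + 4))² = (-51 + (-3*(7 + 4)*5 + 4))² = (-51 + (-33*5 + 4))² = (-51 + (-3*55 + 4))² = (-51 + (-165 + 4))² = (-51 - 161)² = (-212)² = 44944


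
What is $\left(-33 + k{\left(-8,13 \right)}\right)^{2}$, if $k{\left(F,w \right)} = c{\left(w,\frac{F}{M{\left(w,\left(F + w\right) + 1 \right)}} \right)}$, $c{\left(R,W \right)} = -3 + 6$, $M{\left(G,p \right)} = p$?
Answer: $900$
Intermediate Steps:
$c{\left(R,W \right)} = 3$
$k{\left(F,w \right)} = 3$
$\left(-33 + k{\left(-8,13 \right)}\right)^{2} = \left(-33 + 3\right)^{2} = \left(-30\right)^{2} = 900$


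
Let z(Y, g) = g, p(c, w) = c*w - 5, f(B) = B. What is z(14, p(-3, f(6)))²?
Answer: 529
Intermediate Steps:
p(c, w) = -5 + c*w
z(14, p(-3, f(6)))² = (-5 - 3*6)² = (-5 - 18)² = (-23)² = 529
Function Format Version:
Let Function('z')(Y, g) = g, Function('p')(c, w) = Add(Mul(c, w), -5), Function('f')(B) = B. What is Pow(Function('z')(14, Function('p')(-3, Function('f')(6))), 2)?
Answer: 529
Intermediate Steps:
Function('p')(c, w) = Add(-5, Mul(c, w))
Pow(Function('z')(14, Function('p')(-3, Function('f')(6))), 2) = Pow(Add(-5, Mul(-3, 6)), 2) = Pow(Add(-5, -18), 2) = Pow(-23, 2) = 529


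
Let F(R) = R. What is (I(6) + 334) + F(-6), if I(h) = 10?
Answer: 338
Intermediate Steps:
(I(6) + 334) + F(-6) = (10 + 334) - 6 = 344 - 6 = 338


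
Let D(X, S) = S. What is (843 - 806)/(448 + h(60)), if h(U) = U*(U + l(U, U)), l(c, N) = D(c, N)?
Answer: 37/7648 ≈ 0.0048379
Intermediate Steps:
l(c, N) = N
h(U) = 2*U² (h(U) = U*(U + U) = U*(2*U) = 2*U²)
(843 - 806)/(448 + h(60)) = (843 - 806)/(448 + 2*60²) = 37/(448 + 2*3600) = 37/(448 + 7200) = 37/7648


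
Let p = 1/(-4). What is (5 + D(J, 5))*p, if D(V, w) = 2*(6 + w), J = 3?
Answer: -27/4 ≈ -6.7500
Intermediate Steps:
p = -¼ ≈ -0.25000
D(V, w) = 12 + 2*w
(5 + D(J, 5))*p = (5 + (12 + 2*5))*(-¼) = (5 + (12 + 10))*(-¼) = (5 + 22)*(-¼) = 27*(-¼) = -27/4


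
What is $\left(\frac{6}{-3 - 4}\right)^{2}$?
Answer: $\frac{36}{49} \approx 0.73469$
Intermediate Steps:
$\left(\frac{6}{-3 - 4}\right)^{2} = \left(\frac{6}{-7}\right)^{2} = \left(6 \left(- \frac{1}{7}\right)\right)^{2} = \left(- \frac{6}{7}\right)^{2} = \frac{36}{49}$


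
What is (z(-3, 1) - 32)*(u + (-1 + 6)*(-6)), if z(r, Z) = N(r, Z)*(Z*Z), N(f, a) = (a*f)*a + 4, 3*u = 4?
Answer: 2666/3 ≈ 888.67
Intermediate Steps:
u = 4/3 (u = (⅓)*4 = 4/3 ≈ 1.3333)
N(f, a) = 4 + f*a² (N(f, a) = f*a² + 4 = 4 + f*a²)
z(r, Z) = Z²*(4 + r*Z²) (z(r, Z) = (4 + r*Z²)*(Z*Z) = (4 + r*Z²)*Z² = Z²*(4 + r*Z²))
(z(-3, 1) - 32)*(u + (-1 + 6)*(-6)) = (1²*(4 - 3*1²) - 32)*(4/3 + (-1 + 6)*(-6)) = (1*(4 - 3*1) - 32)*(4/3 + 5*(-6)) = (1*(4 - 3) - 32)*(4/3 - 30) = (1*1 - 32)*(-86/3) = (1 - 32)*(-86/3) = -31*(-86/3) = 2666/3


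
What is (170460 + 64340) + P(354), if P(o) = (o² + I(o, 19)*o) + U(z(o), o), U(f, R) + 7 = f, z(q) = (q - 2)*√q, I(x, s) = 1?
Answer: 360463 + 352*√354 ≈ 3.6709e+5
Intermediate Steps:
z(q) = √q*(-2 + q) (z(q) = (-2 + q)*√q = √q*(-2 + q))
U(f, R) = -7 + f
P(o) = -7 + o + o² + √o*(-2 + o) (P(o) = (o² + 1*o) + (-7 + √o*(-2 + o)) = (o² + o) + (-7 + √o*(-2 + o)) = (o + o²) + (-7 + √o*(-2 + o)) = -7 + o + o² + √o*(-2 + o))
(170460 + 64340) + P(354) = (170460 + 64340) + (-7 + 354 + 354² + √354*(-2 + 354)) = 234800 + (-7 + 354 + 125316 + √354*352) = 234800 + (-7 + 354 + 125316 + 352*√354) = 234800 + (125663 + 352*√354) = 360463 + 352*√354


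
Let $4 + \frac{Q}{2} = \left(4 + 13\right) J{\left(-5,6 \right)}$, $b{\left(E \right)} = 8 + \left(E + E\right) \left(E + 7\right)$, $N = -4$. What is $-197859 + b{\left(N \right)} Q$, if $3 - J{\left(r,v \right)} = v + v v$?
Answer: $-176515$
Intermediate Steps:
$b{\left(E \right)} = 8 + 2 E \left(7 + E\right)$
$J{\left(r,v \right)} = 3 - v - v^{2}$ ($J{\left(r,v \right)} = 3 - \left(v + v v\right) = 3 - \left(v + v^{2}\right) = 3 - v - v^{2}$)
$Q = -1334$ ($Q = -8 + 2 \left(4 + 13\right) \left(3 - 6 - 6^{2}\right) = -8 + 2 \cdot 17 \left(3 - 6 - 36\right) = -8 + 2 \cdot 17 \left(-39\right) = -8 + 2 \left(-663\right) = -8 - 1326 = -1334$)
$-197859 + b{\left(N \right)} Q = -197859 + \left(8 + 2 \left(-4\right)^{2} + 14 \left(-4\right)\right) \left(-1334\right) = -197859 + \left(8 + 2 \cdot 16 - 56\right) \left(-1334\right) = -197859 + \left(8 + 32 - 56\right) \left(-1334\right) = -197859 - -21344 = -197859 + 21344 = -176515$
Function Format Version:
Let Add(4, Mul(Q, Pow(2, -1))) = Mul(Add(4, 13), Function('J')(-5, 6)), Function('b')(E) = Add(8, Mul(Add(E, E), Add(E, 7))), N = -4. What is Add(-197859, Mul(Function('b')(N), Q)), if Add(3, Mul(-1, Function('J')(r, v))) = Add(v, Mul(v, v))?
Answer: -176515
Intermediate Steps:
Function('b')(E) = Add(8, Mul(2, E, Add(7, E))) (Function('b')(E) = Add(8, Mul(Mul(2, E), Add(7, E))) = Add(8, Mul(2, E, Add(7, E))))
Function('J')(r, v) = Add(3, Mul(-1, v), Mul(-1, Pow(v, 2))) (Function('J')(r, v) = Add(3, Mul(-1, Add(v, Mul(v, v)))) = Add(3, Mul(-1, Add(v, Pow(v, 2)))) = Add(3, Add(Mul(-1, v), Mul(-1, Pow(v, 2)))) = Add(3, Mul(-1, v), Mul(-1, Pow(v, 2))))
Q = -1334 (Q = Add(-8, Mul(2, Mul(Add(4, 13), Add(3, Mul(-1, 6), Mul(-1, Pow(6, 2)))))) = Add(-8, Mul(2, Mul(17, Add(3, -6, Mul(-1, 36))))) = Add(-8, Mul(2, Mul(17, Add(3, -6, -36)))) = Add(-8, Mul(2, Mul(17, -39))) = Add(-8, Mul(2, -663)) = Add(-8, -1326) = -1334)
Add(-197859, Mul(Function('b')(N), Q)) = Add(-197859, Mul(Add(8, Mul(2, Pow(-4, 2)), Mul(14, -4)), -1334)) = Add(-197859, Mul(Add(8, Mul(2, 16), -56), -1334)) = Add(-197859, Mul(Add(8, 32, -56), -1334)) = Add(-197859, Mul(-16, -1334)) = Add(-197859, 21344) = -176515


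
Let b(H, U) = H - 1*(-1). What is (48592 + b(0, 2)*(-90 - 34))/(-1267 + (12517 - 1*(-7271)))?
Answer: 48468/18521 ≈ 2.6169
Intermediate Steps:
b(H, U) = 1 + H (b(H, U) = H + 1 = 1 + H)
(48592 + b(0, 2)*(-90 - 34))/(-1267 + (12517 - 1*(-7271))) = (48592 + (1 + 0)*(-90 - 34))/(-1267 + (12517 - 1*(-7271))) = (48592 + 1*(-124))/(-1267 + (12517 + 7271)) = (48592 - 124)/(-1267 + 19788) = 48468/18521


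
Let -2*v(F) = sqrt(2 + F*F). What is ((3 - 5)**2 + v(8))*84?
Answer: 336 - 42*sqrt(66) ≈ -5.2096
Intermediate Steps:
v(F) = -sqrt(2 + F**2)/2 (v(F) = -sqrt(2 + F*F)/2 = -sqrt(2 + F**2)/2)
((3 - 5)**2 + v(8))*84 = ((3 - 5)**2 - sqrt(2 + 8**2)/2)*84 = ((-2)**2 - sqrt(2 + 64)/2)*84 = (4 - sqrt(66)/2)*84 = 336 - 42*sqrt(66)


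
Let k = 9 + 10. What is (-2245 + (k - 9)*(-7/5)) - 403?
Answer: -2662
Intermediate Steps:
k = 19
(-2245 + (k - 9)*(-7/5)) - 403 = (-2245 + (19 - 9)*(-7/5)) - 403 = (-2245 + 10*(-7*1/5)) - 403 = (-2245 + 10*(-7/5)) - 403 = (-2245 - 14) - 403 = -2259 - 403 = -2662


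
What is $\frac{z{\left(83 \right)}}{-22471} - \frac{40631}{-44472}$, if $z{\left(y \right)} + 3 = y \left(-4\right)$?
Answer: $\frac{927917321}{999330312} \approx 0.92854$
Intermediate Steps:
$z{\left(y \right)} = -3 - 4 y$ ($z{\left(y \right)} = -3 + y \left(-4\right) = -3 - 4 y$)
$\frac{z{\left(83 \right)}}{-22471} - \frac{40631}{-44472} = \frac{-3 - 332}{-22471} - \frac{40631}{-44472} = \left(-3 - 332\right) \left(- \frac{1}{22471}\right) - - \frac{40631}{44472} = \left(-335\right) \left(- \frac{1}{22471}\right) + \frac{40631}{44472} = \frac{335}{22471} + \frac{40631}{44472} = \frac{927917321}{999330312}$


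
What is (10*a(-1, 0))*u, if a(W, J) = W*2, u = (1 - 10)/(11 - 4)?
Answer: 180/7 ≈ 25.714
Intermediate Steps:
u = -9/7 ≈ -1.2857
a(W, J) = 2*W
(10*a(-1, 0))*u = (10*(2*(-1)))*(-9/7) = (10*(-2))*(-9/7) = -20*(-9/7) = 180/7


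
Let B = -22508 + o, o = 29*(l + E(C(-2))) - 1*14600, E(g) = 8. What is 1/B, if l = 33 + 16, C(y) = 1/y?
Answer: -1/35455 ≈ -2.8205e-5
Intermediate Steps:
l = 49
o = -12947 (o = 29*(49 + 8) - 1*14600 = 29*57 - 14600 = 1653 - 14600 = -12947)
B = -35455 (B = -22508 - 12947 = -35455)
1/B = 1/(-35455) = -1/35455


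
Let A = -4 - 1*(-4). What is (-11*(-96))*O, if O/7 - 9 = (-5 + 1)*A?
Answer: 66528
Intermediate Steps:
A = 0 (A = -4 + 4 = 0)
O = 63 (O = 63 + 7*((-5 + 1)*0) = 63 + 7*(-4*0) = 63 + 7*0 = 63 + 0 = 63)
(-11*(-96))*O = -11*(-96)*63 = 1056*63 = 66528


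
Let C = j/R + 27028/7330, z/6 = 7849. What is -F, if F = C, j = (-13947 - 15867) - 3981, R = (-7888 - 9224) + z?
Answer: -93772691/36628010 ≈ -2.5601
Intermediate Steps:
z = 47094 (z = 6*7849 = 47094)
R = 29982 (R = (-7888 - 9224) + 47094 = -17112 + 47094 = 29982)
j = -33795 (j = -29814 - 3981 = -33795)
C = 93772691/36628010 (C = -33795/29982 + 27028/7330 = -33795*1/29982 + 27028*(1/7330) = -11265/9994 + 13514/3665 = 93772691/36628010 ≈ 2.5601)
F = 93772691/36628010 ≈ 2.5601
-F = -1*93772691/36628010 = -93772691/36628010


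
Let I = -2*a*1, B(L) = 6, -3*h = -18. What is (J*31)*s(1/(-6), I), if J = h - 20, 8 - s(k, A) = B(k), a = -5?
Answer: -868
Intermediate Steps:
h = 6 (h = -1/3*(-18) = 6)
I = 10 (I = -2*(-5)*1 = 10*1 = 10)
s(k, A) = 2 (s(k, A) = 8 - 1*6 = 8 - 6 = 2)
J = -14 (J = 6 - 20 = -14)
(J*31)*s(1/(-6), I) = -14*31*2 = -434*2 = -868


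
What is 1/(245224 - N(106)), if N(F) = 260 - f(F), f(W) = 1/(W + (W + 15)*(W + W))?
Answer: 25758/6309782713 ≈ 4.0822e-6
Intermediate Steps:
f(W) = 1/(W + 2*W*(15 + W)) (f(W) = 1/(W + (15 + W)*(2*W)) = 1/(W + 2*W*(15 + W)))
N(F) = 260 - 1/(F*(31 + 2*F))
1/(245224 - N(106)) = 1/(245224 - (260 - 1/(106*(31 + 2*106)))) = 1/(245224 - (260 - 1*1/106/(31 + 212))) = 1/(245224 - (260 - 1*1/106/243)) = 1/(245224 - (260 - 1*1/106*1/243)) = 1/(245224 - (260 - 1/25758)) = 1/(245224 - 1*6697079/25758) = 1/(245224 - 6697079/25758) = 1/(6309782713/25758) = 25758/6309782713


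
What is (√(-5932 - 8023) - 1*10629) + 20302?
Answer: 9673 + I*√13955 ≈ 9673.0 + 118.13*I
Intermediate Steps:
(√(-5932 - 8023) - 1*10629) + 20302 = (√(-13955) - 10629) + 20302 = (I*√13955 - 10629) + 20302 = (-10629 + I*√13955) + 20302 = 9673 + I*√13955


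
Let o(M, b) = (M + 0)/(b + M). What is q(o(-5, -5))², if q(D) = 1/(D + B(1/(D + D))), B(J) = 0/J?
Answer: 4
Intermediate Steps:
o(M, b) = M/(M + b)
B(J) = 0
q(D) = 1/D (q(D) = 1/(D + 0) = 1/D)
q(o(-5, -5))² = (1/(-5/(-5 - 5)))² = (1/(-5/(-10)))² = (1/(-5*(-⅒)))² = (1/(½))² = 2² = 4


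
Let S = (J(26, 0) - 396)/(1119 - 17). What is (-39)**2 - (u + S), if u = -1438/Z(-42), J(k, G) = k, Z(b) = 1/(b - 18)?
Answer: -46702024/551 ≈ -84759.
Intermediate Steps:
Z(b) = 1/(-18 + b)
u = 86280 (u = -1438/(1/(-18 - 42)) = -1438/(1/(-60)) = -1438/(-1/60) = -1438*(-60) = 86280)
S = -185/551 (S = (26 - 396)/(1119 - 17) = -370/1102 = -370*1/1102 = -185/551 ≈ -0.33575)
(-39)**2 - (u + S) = (-39)**2 - (86280 - 185/551) = 1521 - 1*47540095/551 = 1521 - 47540095/551 = -46702024/551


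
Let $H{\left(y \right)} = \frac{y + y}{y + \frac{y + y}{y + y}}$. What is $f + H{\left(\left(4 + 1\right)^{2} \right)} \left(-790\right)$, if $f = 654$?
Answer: $- \frac{11248}{13} \approx -865.23$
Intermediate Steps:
$H{\left(y \right)} = \frac{2 y}{1 + y}$ ($H{\left(y \right)} = \frac{2 y}{y + \frac{2 y}{2 y}} = \frac{2 y}{y + 2 y \frac{1}{2 y}} = \frac{2 y}{y + 1} = \frac{2 y}{1 + y}$)
$f + H{\left(\left(4 + 1\right)^{2} \right)} \left(-790\right) = 654 + \frac{2 \left(4 + 1\right)^{2}}{1 + \left(4 + 1\right)^{2}} \left(-790\right) = 654 + \frac{2 \cdot 5^{2}}{1 + 5^{2}} \left(-790\right) = 654 + 2 \cdot 25 \frac{1}{1 + 25} \left(-790\right) = 654 + 2 \cdot 25 \cdot \frac{1}{26} \left(-790\right) = 654 + \frac{25}{13} \left(-790\right) = 654 - \frac{19750}{13} = - \frac{11248}{13}$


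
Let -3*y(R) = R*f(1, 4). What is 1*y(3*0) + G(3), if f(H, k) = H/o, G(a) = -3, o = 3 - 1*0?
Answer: -3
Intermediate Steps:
o = 3 (o = 3 + 0 = 3)
f(H, k) = H/3
y(R) = -R/9 (y(R) = -R*(⅓)*1/3 = -R/(3*3) = -R/9)
1*y(3*0) + G(3) = 1*(-0/3) - 3 = 1*(-⅑*0) - 3 = 1*0 - 3 = 0 - 3 = -3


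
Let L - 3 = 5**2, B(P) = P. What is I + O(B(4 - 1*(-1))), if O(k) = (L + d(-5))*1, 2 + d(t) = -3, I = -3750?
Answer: -3727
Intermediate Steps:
L = 28 (L = 3 + 5**2 = 3 + 25 = 28)
d(t) = -5 (d(t) = -2 - 3 = -5)
O(k) = 23 (O(k) = (28 - 5)*1 = 23*1 = 23)
I + O(B(4 - 1*(-1))) = -3750 + 23 = -3727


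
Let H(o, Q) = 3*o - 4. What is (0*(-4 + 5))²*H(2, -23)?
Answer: 0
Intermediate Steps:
H(o, Q) = -4 + 3*o
(0*(-4 + 5))²*H(2, -23) = (0*(-4 + 5))²*(-4 + 3*2) = (0*1)²*(-4 + 6) = 0²*2 = 0*2 = 0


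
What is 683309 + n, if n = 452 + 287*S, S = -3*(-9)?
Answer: 691510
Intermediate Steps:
S = 27
n = 8201 (n = 452 + 287*27 = 452 + 7749 = 8201)
683309 + n = 683309 + 8201 = 691510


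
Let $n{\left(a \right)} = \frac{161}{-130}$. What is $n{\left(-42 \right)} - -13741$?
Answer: $\frac{1786169}{130} \approx 13740.0$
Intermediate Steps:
$n{\left(a \right)} = - \frac{161}{130}$ ($n{\left(a \right)} = 161 \left(- \frac{1}{130}\right) = - \frac{161}{130}$)
$n{\left(-42 \right)} - -13741 = - \frac{161}{130} - -13741 = - \frac{161}{130} + 13741 = \frac{1786169}{130}$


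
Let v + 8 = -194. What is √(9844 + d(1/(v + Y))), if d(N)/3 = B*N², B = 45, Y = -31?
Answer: √534421051/233 ≈ 99.217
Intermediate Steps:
v = -202 (v = -8 - 194 = -202)
d(N) = 135*N² (d(N) = 3*(45*N²) = 135*N²)
√(9844 + d(1/(v + Y))) = √(9844 + 135*(1/(-202 - 31))²) = √(9844 + 135*(1/(-233))²) = √(9844 + 135*(-1/233)²) = √(9844 + 135*(1/54289)) = √(9844 + 135/54289) = √(534421051/54289) = √534421051/233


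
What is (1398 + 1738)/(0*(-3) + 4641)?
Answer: 448/663 ≈ 0.67572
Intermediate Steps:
(1398 + 1738)/(0*(-3) + 4641) = 3136/(0 + 4641) = 3136/4641 = 3136*(1/4641) = 448/663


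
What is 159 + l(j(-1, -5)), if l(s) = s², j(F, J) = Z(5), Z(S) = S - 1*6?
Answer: 160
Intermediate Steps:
Z(S) = -6 + S (Z(S) = S - 6 = -6 + S)
j(F, J) = -1 (j(F, J) = -6 + 5 = -1)
159 + l(j(-1, -5)) = 159 + (-1)² = 159 + 1 = 160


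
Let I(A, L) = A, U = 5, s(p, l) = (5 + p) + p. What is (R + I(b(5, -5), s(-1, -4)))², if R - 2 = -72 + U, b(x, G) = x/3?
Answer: 36100/9 ≈ 4011.1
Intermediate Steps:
b(x, G) = x/3 (b(x, G) = x*(⅓) = x/3)
s(p, l) = 5 + 2*p
R = -65 (R = 2 + (-72 + 5) = 2 - 67 = -65)
(R + I(b(5, -5), s(-1, -4)))² = (-65 + (⅓)*5)² = (-65 + 5/3)² = (-190/3)² = 36100/9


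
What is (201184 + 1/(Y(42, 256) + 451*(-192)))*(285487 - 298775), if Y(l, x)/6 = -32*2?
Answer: -192479975413/72 ≈ -2.6733e+9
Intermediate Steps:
Y(l, x) = -384 (Y(l, x) = 6*(-32*2) = 6*(-64) = -384)
(201184 + 1/(Y(42, 256) + 451*(-192)))*(285487 - 298775) = (201184 + 1/(-384 + 451*(-192)))*(285487 - 298775) = (201184 + 1/(-384 - 86592))*(-13288) = (201184 + 1/(-86976))*(-13288) = (201184 - 1/86976)*(-13288) = (17498179583/86976)*(-13288) = -192479975413/72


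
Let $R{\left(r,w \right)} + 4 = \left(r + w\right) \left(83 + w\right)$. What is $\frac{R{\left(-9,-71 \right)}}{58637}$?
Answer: $- \frac{964}{58637} \approx -0.01644$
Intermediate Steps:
$R{\left(r,w \right)} = -4 + \left(83 + w\right) \left(r + w\right)$ ($R{\left(r,w \right)} = -4 + \left(r + w\right) \left(83 + w\right) = -4 + \left(83 + w\right) \left(r + w\right)$)
$\frac{R{\left(-9,-71 \right)}}{58637} = \frac{-4 + \left(-71\right)^{2} + 83 \left(-9\right) + 83 \left(-71\right) - -639}{58637} = \left(-4 + 5041 - 747 - 5893 + 639\right) \frac{1}{58637} = \left(-964\right) \frac{1}{58637} = - \frac{964}{58637}$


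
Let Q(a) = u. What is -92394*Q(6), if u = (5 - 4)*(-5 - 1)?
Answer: 554364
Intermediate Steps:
u = -6 (u = 1*(-6) = -6)
Q(a) = -6
-92394*Q(6) = -92394*(-6) = 554364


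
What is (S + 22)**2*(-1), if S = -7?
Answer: -225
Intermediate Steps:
(S + 22)**2*(-1) = (-7 + 22)**2*(-1) = 15**2*(-1) = 225*(-1) = -225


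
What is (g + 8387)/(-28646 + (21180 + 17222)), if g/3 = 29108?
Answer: 95711/9756 ≈ 9.8105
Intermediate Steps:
g = 87324 (g = 3*29108 = 87324)
(g + 8387)/(-28646 + (21180 + 17222)) = (87324 + 8387)/(-28646 + (21180 + 17222)) = 95711/(-28646 + 38402) = 95711/9756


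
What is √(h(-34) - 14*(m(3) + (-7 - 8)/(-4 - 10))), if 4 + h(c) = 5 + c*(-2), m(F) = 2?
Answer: √26 ≈ 5.0990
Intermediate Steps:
h(c) = 1 - 2*c (h(c) = -4 + (5 + c*(-2)) = -4 + (5 - 2*c) = 1 - 2*c)
√(h(-34) - 14*(m(3) + (-7 - 8)/(-4 - 10))) = √((1 - 2*(-34)) - 14*(2 + (-7 - 8)/(-4 - 10))) = √((1 + 68) - 14*(2 - 15/(-14))) = √(69 - 14*(2 - 15*(-1/14))) = √(69 - 14*(2 + 15/14)) = √(69 - 14*43/14) = √(69 - 43) = √26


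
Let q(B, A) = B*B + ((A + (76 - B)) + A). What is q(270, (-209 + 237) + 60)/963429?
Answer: 24294/321143 ≈ 0.075649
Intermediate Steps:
q(B, A) = 76 + B² - B + 2*A (q(B, A) = B² + ((76 + A - B) + A) = B² + (76 - B + 2*A) = 76 + B² - B + 2*A)
q(270, (-209 + 237) + 60)/963429 = (76 + 270² - 1*270 + 2*((-209 + 237) + 60))/963429 = (76 + 72900 - 270 + 2*(28 + 60))*(1/963429) = (76 + 72900 - 270 + 2*88)*(1/963429) = (76 + 72900 - 270 + 176)*(1/963429) = 72882*(1/963429) = 24294/321143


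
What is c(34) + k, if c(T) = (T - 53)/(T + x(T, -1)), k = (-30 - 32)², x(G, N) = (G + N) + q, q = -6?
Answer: 234465/61 ≈ 3843.7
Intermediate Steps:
x(G, N) = -6 + G + N (x(G, N) = (G + N) - 6 = -6 + G + N)
k = 3844 (k = (-62)² = 3844)
c(T) = (-53 + T)/(-7 + 2*T) (c(T) = (T - 53)/(T + (-6 + T - 1)) = (-53 + T)/(T + (-7 + T)) = (-53 + T)/(-7 + 2*T))
c(34) + k = (-53 + 34)/(-7 + 2*34) + 3844 = -19/(-7 + 68) + 3844 = -19/61 + 3844 = 234465/61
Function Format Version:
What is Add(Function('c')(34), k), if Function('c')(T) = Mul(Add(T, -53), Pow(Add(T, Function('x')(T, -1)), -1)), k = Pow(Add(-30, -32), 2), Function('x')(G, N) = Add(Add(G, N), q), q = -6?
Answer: Rational(234465, 61) ≈ 3843.7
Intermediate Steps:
Function('x')(G, N) = Add(-6, G, N) (Function('x')(G, N) = Add(Add(G, N), -6) = Add(-6, G, N))
k = 3844 (k = Pow(-62, 2) = 3844)
Function('c')(T) = Mul(Pow(Add(-7, Mul(2, T)), -1), Add(-53, T)) (Function('c')(T) = Mul(Add(T, -53), Pow(Add(T, Add(-6, T, -1)), -1)) = Mul(Add(-53, T), Pow(Add(T, Add(-7, T)), -1)) = Mul(Add(-53, T), Pow(Add(-7, Mul(2, T)), -1)) = Mul(Pow(Add(-7, Mul(2, T)), -1), Add(-53, T)))
Add(Function('c')(34), k) = Add(Mul(Pow(Add(-7, Mul(2, 34)), -1), Add(-53, 34)), 3844) = Add(Mul(Pow(Add(-7, 68), -1), -19), 3844) = Add(Mul(Pow(61, -1), -19), 3844) = Add(Mul(Rational(1, 61), -19), 3844) = Add(Rational(-19, 61), 3844) = Rational(234465, 61)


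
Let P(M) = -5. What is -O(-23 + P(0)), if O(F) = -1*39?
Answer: 39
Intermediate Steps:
O(F) = -39
-O(-23 + P(0)) = -1*(-39) = 39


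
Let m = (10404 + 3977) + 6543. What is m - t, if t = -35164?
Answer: 56088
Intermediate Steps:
m = 20924 (m = 14381 + 6543 = 20924)
m - t = 20924 - 1*(-35164) = 20924 + 35164 = 56088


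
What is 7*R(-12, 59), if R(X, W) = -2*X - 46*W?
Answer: -18830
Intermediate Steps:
R(X, W) = -46*W - 2*X
7*R(-12, 59) = 7*(-46*59 - 2*(-12)) = 7*(-2714 + 24) = 7*(-2690) = -18830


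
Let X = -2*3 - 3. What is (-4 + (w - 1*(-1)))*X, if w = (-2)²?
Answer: -9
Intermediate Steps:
w = 4
X = -9 (X = -6 - 3 = -9)
(-4 + (w - 1*(-1)))*X = (-4 + (4 - 1*(-1)))*(-9) = (-4 + (4 + 1))*(-9) = (-4 + 5)*(-9) = 1*(-9) = -9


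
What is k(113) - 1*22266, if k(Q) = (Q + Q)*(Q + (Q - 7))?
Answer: 27228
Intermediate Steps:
k(Q) = 2*Q*(-7 + 2*Q) (k(Q) = (2*Q)*(Q + (-7 + Q)) = (2*Q)*(-7 + 2*Q) = 2*Q*(-7 + 2*Q))
k(113) - 1*22266 = 2*113*(-7 + 2*113) - 1*22266 = 2*113*(-7 + 226) - 22266 = 2*113*219 - 22266 = 49494 - 22266 = 27228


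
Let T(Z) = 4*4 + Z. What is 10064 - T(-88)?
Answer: 10136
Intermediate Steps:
T(Z) = 16 + Z
10064 - T(-88) = 10064 - (16 - 88) = 10064 - 1*(-72) = 10064 + 72 = 10136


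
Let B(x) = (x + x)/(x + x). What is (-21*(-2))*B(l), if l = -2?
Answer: 42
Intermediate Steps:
B(x) = 1 (B(x) = (2*x)/((2*x)) = (2*x)*(1/(2*x)) = 1)
(-21*(-2))*B(l) = -21*(-2)*1 = 42*1 = 42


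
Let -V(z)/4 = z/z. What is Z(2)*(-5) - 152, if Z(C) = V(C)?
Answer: -132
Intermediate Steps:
V(z) = -4 (V(z) = -4*z/z = -4*1 = -4)
Z(C) = -4
Z(2)*(-5) - 152 = -4*(-5) - 152 = 20 - 152 = -132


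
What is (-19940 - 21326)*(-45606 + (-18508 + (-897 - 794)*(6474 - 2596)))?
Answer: 273255693992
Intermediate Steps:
(-19940 - 21326)*(-45606 + (-18508 + (-897 - 794)*(6474 - 2596))) = -41266*(-45606 + (-18508 - 1691*3878)) = -41266*(-45606 + (-18508 - 6557698)) = -41266*(-45606 - 6576206) = -41266*(-6621812) = 273255693992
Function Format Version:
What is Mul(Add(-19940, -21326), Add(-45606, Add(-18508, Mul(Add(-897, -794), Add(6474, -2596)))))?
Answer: 273255693992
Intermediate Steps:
Mul(Add(-19940, -21326), Add(-45606, Add(-18508, Mul(Add(-897, -794), Add(6474, -2596))))) = Mul(-41266, Add(-45606, Add(-18508, Mul(-1691, 3878)))) = Mul(-41266, Add(-45606, Add(-18508, -6557698))) = Mul(-41266, Add(-45606, -6576206)) = Mul(-41266, -6621812) = 273255693992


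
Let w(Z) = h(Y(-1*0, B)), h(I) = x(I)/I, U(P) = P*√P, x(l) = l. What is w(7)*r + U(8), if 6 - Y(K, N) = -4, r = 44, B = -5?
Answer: 44 + 16*√2 ≈ 66.627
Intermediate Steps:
U(P) = P^(3/2)
Y(K, N) = 10 (Y(K, N) = 6 - 1*(-4) = 6 + 4 = 10)
h(I) = 1 (h(I) = I/I = 1)
w(Z) = 1
w(7)*r + U(8) = 1*44 + 8^(3/2) = 44 + 16*√2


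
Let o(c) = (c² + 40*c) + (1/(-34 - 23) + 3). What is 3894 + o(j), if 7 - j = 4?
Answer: 229481/57 ≈ 4026.0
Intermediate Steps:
j = 3 (j = 7 - 1*4 = 7 - 4 = 3)
o(c) = 170/57 + c² + 40*c (o(c) = (c² + 40*c) + (1/(-57) + 3) = (c² + 40*c) + (-1/57 + 3) = (c² + 40*c) + 170/57 = 170/57 + c² + 40*c)
3894 + o(j) = 3894 + (170/57 + 3² + 40*3) = 3894 + (170/57 + 9 + 120) = 3894 + 7523/57 = 229481/57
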